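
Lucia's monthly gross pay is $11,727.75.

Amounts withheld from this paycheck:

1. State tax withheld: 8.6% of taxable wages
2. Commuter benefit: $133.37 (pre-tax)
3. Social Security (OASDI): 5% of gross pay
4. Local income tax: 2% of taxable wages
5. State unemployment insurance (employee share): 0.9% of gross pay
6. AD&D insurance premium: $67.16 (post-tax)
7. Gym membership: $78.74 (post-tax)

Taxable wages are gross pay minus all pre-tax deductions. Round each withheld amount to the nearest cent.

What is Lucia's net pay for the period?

$9,527.53

Commuter benefit: $133.37
Taxable wages = $11,727.75 − $133.37 = $11,594.38
Local income tax: $11,594.38 × 0.02 = $231.89
State tax withheld: $11,594.38 × 0.086 = $997.12
Social Security (OASDI): $11,727.75 × 0.05 = $586.39
State unemployment insurance (employee share): $11,727.75 × 0.009 = $105.55
Gym membership: $78.74
AD&D insurance premium: $67.16
Total deductions = $133.37 + $231.89 + $997.12 + $586.39 + $105.55 + $78.74 + $67.16 = $2,200.22
Net pay = $11,727.75 − $2,200.22 = $9,527.53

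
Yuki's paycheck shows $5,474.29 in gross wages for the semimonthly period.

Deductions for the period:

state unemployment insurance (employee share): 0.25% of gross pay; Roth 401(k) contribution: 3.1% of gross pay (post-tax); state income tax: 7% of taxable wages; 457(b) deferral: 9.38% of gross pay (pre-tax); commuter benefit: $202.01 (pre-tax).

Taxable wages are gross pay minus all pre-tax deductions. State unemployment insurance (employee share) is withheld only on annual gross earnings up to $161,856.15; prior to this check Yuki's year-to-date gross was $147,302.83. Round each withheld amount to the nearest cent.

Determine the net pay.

Commuter benefit: $202.01
457(b) deferral: $5,474.29 × 0.0938 = $513.49
Pre-tax total = $202.01 + $513.49 = $715.50
Taxable wages = $5,474.29 − $715.50 = $4,758.79
State income tax: $4,758.79 × 0.07 = $333.12
State unemployment insurance (employee share): cap not yet reached, full $5,474.29 is subject → $5,474.29 × 0.0025 = $13.69
Roth 401(k) contribution: $5,474.29 × 0.031 = $169.70
Total deductions = $202.01 + $513.49 + $333.12 + $13.69 + $169.70 = $1,232.01
Net pay = $5,474.29 − $1,232.01 = $4,242.28

$4,242.28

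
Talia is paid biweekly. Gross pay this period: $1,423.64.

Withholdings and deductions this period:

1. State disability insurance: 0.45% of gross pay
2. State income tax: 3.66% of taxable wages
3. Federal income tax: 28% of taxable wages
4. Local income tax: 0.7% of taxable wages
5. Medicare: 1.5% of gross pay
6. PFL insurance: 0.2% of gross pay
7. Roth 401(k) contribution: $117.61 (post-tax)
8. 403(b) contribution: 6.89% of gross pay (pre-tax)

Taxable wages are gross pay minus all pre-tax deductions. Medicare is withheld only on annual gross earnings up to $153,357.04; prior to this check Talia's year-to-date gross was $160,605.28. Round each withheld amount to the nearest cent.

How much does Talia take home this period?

$769.73

403(b) contribution: $1,423.64 × 0.0689 = $98.09
Taxable wages = $1,423.64 − $98.09 = $1,325.55
Federal income tax: $1,325.55 × 0.28 = $371.15
State income tax: $1,325.55 × 0.0366 = $48.52
Local income tax: $1,325.55 × 0.007 = $9.28
PFL insurance: $1,423.64 × 0.002 = $2.85
State disability insurance: $1,423.64 × 0.0045 = $6.41
Medicare: annual cap $153,357.04 already reached (YTD $160,605.28), so $0.00
Roth 401(k) contribution: $117.61
Total deductions = $98.09 + $371.15 + $48.52 + $9.28 + $2.85 + $6.41 + $0.00 + $117.61 = $653.91
Net pay = $1,423.64 − $653.91 = $769.73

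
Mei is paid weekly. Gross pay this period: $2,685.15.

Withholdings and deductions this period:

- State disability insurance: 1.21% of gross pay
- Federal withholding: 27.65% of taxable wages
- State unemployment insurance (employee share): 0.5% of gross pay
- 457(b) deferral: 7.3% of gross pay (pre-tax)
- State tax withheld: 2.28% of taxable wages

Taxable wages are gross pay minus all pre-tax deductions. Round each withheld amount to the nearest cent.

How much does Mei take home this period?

457(b) deferral: $2,685.15 × 0.073 = $196.02
Taxable wages = $2,685.15 − $196.02 = $2,489.13
Federal withholding: $2,489.13 × 0.2765 = $688.24
State tax withheld: $2,489.13 × 0.0228 = $56.75
State unemployment insurance (employee share): $2,685.15 × 0.005 = $13.43
State disability insurance: $2,685.15 × 0.0121 = $32.49
Total deductions = $196.02 + $688.24 + $56.75 + $13.43 + $32.49 = $986.93
Net pay = $2,685.15 − $986.93 = $1,698.22

$1,698.22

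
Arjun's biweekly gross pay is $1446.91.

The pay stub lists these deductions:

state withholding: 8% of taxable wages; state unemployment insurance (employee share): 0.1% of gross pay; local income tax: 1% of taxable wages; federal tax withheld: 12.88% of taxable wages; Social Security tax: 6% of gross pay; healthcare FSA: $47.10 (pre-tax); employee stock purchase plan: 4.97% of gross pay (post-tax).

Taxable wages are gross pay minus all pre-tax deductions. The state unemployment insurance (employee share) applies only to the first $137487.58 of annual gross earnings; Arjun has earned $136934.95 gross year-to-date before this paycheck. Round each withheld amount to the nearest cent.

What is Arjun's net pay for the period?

$934.26

Healthcare FSA: $47.10
Taxable wages = $1446.91 − $47.10 = $1399.81
Federal tax withheld: $1399.81 × 0.1288 = $180.30
Local income tax: $1399.81 × 0.01 = $14.00
State withholding: $1399.81 × 0.08 = $111.98
State unemployment insurance (employee share): only $137487.58 − $136934.95 = $552.63 of this check is subject → $552.63 × 0.001 = $0.55
Social Security tax: $1446.91 × 0.06 = $86.81
Employee stock purchase plan: $1446.91 × 0.0497 = $71.91
Total deductions = $47.10 + $180.30 + $14.00 + $111.98 + $0.55 + $86.81 + $71.91 = $512.65
Net pay = $1446.91 − $512.65 = $934.26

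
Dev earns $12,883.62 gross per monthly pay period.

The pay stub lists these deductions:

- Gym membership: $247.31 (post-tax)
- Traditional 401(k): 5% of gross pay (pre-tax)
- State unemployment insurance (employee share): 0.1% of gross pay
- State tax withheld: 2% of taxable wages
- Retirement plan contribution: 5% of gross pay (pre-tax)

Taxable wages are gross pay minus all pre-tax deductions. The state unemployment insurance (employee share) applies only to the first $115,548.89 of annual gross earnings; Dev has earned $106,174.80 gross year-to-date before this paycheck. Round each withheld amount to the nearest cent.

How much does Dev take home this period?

$11,106.67

Retirement plan contribution: $12,883.62 × 0.05 = $644.18
Traditional 401(k): $12,883.62 × 0.05 = $644.18
Pre-tax total = $644.18 + $644.18 = $1,288.36
Taxable wages = $12,883.62 − $1,288.36 = $11,595.26
State tax withheld: $11,595.26 × 0.02 = $231.91
State unemployment insurance (employee share): only $115,548.89 − $106,174.80 = $9,374.09 of this check is subject → $9,374.09 × 0.001 = $9.37
Gym membership: $247.31
Total deductions = $644.18 + $644.18 + $231.91 + $9.37 + $247.31 = $1,776.95
Net pay = $12,883.62 − $1,776.95 = $11,106.67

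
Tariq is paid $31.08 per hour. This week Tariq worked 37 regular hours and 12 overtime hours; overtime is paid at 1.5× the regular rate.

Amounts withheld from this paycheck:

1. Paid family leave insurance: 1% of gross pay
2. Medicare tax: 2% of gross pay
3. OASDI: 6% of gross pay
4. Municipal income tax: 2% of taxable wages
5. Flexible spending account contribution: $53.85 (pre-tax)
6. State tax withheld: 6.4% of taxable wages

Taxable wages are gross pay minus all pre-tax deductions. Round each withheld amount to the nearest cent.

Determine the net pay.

Regular pay: 37 × $31.08 = $1,149.96
Overtime pay: 12 × $31.08 × 1.5 = $559.44
Gross pay = $1,149.96 + $559.44 = $1,709.40
Flexible spending account contribution: $53.85
Taxable wages = $1,709.40 − $53.85 = $1,655.55
State tax withheld: $1,655.55 × 0.064 = $105.96
Municipal income tax: $1,655.55 × 0.02 = $33.11
OASDI: $1,709.40 × 0.06 = $102.56
Medicare tax: $1,709.40 × 0.02 = $34.19
Paid family leave insurance: $1,709.40 × 0.01 = $17.09
Total deductions = $53.85 + $105.96 + $33.11 + $102.56 + $34.19 + $17.09 = $346.76
Net pay = $1,709.40 − $346.76 = $1,362.64

$1,362.64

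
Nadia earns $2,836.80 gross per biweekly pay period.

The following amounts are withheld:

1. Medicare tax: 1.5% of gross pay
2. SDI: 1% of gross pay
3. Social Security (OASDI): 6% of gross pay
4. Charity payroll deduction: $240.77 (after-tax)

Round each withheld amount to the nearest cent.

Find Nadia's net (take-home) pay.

Social Security (OASDI): $2,836.80 × 0.06 = $170.21
SDI: $2,836.80 × 0.01 = $28.37
Medicare tax: $2,836.80 × 0.015 = $42.55
Charity payroll deduction: $240.77
Total deductions = $170.21 + $28.37 + $42.55 + $240.77 = $481.90
Net pay = $2,836.80 − $481.90 = $2,354.90

$2,354.90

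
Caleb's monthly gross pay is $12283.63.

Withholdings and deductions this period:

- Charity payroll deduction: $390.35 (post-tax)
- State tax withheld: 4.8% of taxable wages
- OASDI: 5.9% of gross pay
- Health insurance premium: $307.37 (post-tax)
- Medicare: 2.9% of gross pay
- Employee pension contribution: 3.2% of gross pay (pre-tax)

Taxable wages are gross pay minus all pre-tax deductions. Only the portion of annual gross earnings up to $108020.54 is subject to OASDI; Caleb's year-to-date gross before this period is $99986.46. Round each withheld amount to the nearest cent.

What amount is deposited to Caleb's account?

Employee pension contribution: $12283.63 × 0.032 = $393.08
Taxable wages = $12283.63 − $393.08 = $11890.55
State tax withheld: $11890.55 × 0.048 = $570.75
Medicare: $12283.63 × 0.029 = $356.23
OASDI: only $108020.54 − $99986.46 = $8034.08 of this check is subject → $8034.08 × 0.059 = $474.01
Charity payroll deduction: $390.35
Health insurance premium: $307.37
Total deductions = $393.08 + $570.75 + $356.23 + $474.01 + $390.35 + $307.37 = $2491.79
Net pay = $12283.63 − $2491.79 = $9791.84

$9791.84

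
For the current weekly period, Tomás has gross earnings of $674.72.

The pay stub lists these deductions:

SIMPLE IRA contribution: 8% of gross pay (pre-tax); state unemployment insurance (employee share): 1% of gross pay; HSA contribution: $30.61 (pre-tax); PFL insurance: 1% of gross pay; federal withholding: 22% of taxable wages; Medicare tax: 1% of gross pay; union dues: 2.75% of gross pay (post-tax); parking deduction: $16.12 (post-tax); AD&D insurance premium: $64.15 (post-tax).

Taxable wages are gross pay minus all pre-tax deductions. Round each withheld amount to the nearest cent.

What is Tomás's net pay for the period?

SIMPLE IRA contribution: $674.72 × 0.08 = $53.98
HSA contribution: $30.61
Pre-tax total = $53.98 + $30.61 = $84.59
Taxable wages = $674.72 − $84.59 = $590.13
Federal withholding: $590.13 × 0.22 = $129.83
Medicare tax: $674.72 × 0.01 = $6.75
State unemployment insurance (employee share): $674.72 × 0.01 = $6.75
PFL insurance: $674.72 × 0.01 = $6.75
Parking deduction: $16.12
AD&D insurance premium: $64.15
Union dues: $674.72 × 0.0275 = $18.55
Total deductions = $53.98 + $30.61 + $129.83 + $6.75 + $6.75 + $6.75 + $16.12 + $64.15 + $18.55 = $333.49
Net pay = $674.72 − $333.49 = $341.23

$341.23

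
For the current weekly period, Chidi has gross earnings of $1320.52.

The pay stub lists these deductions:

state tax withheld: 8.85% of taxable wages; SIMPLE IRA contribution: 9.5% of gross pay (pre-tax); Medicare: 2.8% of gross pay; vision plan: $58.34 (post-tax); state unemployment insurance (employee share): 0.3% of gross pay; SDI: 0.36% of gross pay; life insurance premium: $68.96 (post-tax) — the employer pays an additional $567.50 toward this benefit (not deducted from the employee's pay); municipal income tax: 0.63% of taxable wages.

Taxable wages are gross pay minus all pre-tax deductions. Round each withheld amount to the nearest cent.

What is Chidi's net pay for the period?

$908.80

SIMPLE IRA contribution: $1320.52 × 0.095 = $125.45
Taxable wages = $1320.52 − $125.45 = $1195.07
Municipal income tax: $1195.07 × 0.0063 = $7.53
State tax withheld: $1195.07 × 0.0885 = $105.76
State unemployment insurance (employee share): $1320.52 × 0.003 = $3.96
SDI: $1320.52 × 0.0036 = $4.75
Medicare: $1320.52 × 0.028 = $36.97
Life insurance premium: $68.96
Vision plan: $58.34
(Employer's $567.50 toward life insurance premium is not withheld from the employee.)
Total deductions = $125.45 + $7.53 + $105.76 + $3.96 + $4.75 + $36.97 + $68.96 + $58.34 = $411.72
Net pay = $1320.52 − $411.72 = $908.80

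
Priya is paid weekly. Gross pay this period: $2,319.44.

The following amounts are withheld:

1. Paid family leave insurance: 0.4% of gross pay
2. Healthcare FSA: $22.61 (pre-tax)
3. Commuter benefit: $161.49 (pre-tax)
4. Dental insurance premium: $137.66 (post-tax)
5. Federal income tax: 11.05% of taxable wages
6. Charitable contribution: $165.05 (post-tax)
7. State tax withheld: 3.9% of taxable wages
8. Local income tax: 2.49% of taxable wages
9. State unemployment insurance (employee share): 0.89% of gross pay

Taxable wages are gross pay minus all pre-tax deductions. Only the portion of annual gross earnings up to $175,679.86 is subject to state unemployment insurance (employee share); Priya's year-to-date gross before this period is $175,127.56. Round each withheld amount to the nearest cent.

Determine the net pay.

$1,446.02

Commuter benefit: $161.49
Healthcare FSA: $22.61
Pre-tax total = $161.49 + $22.61 = $184.10
Taxable wages = $2,319.44 − $184.10 = $2,135.34
Federal income tax: $2,135.34 × 0.1105 = $235.96
Local income tax: $2,135.34 × 0.0249 = $53.17
State tax withheld: $2,135.34 × 0.039 = $83.28
State unemployment insurance (employee share): only $175,679.86 − $175,127.56 = $552.30 of this check is subject → $552.30 × 0.0089 = $4.92
Paid family leave insurance: $2,319.44 × 0.004 = $9.28
Dental insurance premium: $137.66
Charitable contribution: $165.05
Total deductions = $161.49 + $22.61 + $235.96 + $53.17 + $83.28 + $4.92 + $9.28 + $137.66 + $165.05 = $873.42
Net pay = $2,319.44 − $873.42 = $1,446.02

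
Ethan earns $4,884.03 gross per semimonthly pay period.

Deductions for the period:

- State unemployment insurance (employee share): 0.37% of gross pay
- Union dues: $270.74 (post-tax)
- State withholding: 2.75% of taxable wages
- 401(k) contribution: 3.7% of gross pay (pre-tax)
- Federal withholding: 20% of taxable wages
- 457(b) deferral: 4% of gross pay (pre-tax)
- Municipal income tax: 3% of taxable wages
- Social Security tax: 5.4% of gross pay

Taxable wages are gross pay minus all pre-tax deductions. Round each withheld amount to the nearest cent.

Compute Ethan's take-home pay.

$2,794.61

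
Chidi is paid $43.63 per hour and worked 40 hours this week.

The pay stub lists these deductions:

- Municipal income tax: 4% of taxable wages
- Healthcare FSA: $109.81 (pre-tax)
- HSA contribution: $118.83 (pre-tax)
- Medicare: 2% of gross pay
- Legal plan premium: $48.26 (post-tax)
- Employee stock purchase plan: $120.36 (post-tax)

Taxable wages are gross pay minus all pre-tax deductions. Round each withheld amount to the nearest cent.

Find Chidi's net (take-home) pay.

$1252.38

Gross pay: 40 × $43.63 = $1745.20
HSA contribution: $118.83
Healthcare FSA: $109.81
Pre-tax total = $118.83 + $109.81 = $228.64
Taxable wages = $1745.20 − $228.64 = $1516.56
Municipal income tax: $1516.56 × 0.04 = $60.66
Medicare: $1745.20 × 0.02 = $34.90
Employee stock purchase plan: $120.36
Legal plan premium: $48.26
Total deductions = $118.83 + $109.81 + $60.66 + $34.90 + $120.36 + $48.26 = $492.82
Net pay = $1745.20 − $492.82 = $1252.38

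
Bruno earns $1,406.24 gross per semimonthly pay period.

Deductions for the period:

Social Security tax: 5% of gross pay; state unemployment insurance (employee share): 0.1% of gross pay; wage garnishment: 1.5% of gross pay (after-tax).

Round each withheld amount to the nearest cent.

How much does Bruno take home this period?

$1,313.43

State unemployment insurance (employee share): $1,406.24 × 0.001 = $1.41
Social Security tax: $1,406.24 × 0.05 = $70.31
Wage garnishment: $1,406.24 × 0.015 = $21.09
Total deductions = $1.41 + $70.31 + $21.09 = $92.81
Net pay = $1,406.24 − $92.81 = $1,313.43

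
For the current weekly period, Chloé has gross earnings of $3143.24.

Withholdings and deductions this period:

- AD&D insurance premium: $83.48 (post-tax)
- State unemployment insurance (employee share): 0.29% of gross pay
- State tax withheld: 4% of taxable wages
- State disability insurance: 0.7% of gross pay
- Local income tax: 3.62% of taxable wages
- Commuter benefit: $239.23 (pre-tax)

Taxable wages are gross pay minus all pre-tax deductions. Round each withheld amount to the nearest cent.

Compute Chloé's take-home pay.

Commuter benefit: $239.23
Taxable wages = $3143.24 − $239.23 = $2904.01
Local income tax: $2904.01 × 0.0362 = $105.13
State tax withheld: $2904.01 × 0.04 = $116.16
State unemployment insurance (employee share): $3143.24 × 0.0029 = $9.12
State disability insurance: $3143.24 × 0.007 = $22.00
AD&D insurance premium: $83.48
Total deductions = $239.23 + $105.13 + $116.16 + $9.12 + $22.00 + $83.48 = $575.12
Net pay = $3143.24 − $575.12 = $2568.12

$2568.12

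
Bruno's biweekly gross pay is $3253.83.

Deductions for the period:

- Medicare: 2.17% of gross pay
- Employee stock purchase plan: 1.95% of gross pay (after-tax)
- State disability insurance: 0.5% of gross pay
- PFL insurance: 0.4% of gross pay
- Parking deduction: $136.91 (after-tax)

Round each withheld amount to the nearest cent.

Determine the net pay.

Medicare: $3253.83 × 0.0217 = $70.61
State disability insurance: $3253.83 × 0.005 = $16.27
PFL insurance: $3253.83 × 0.004 = $13.02
Parking deduction: $136.91
Employee stock purchase plan: $3253.83 × 0.0195 = $63.45
Total deductions = $70.61 + $16.27 + $13.02 + $136.91 + $63.45 = $300.26
Net pay = $3253.83 − $300.26 = $2953.57

$2953.57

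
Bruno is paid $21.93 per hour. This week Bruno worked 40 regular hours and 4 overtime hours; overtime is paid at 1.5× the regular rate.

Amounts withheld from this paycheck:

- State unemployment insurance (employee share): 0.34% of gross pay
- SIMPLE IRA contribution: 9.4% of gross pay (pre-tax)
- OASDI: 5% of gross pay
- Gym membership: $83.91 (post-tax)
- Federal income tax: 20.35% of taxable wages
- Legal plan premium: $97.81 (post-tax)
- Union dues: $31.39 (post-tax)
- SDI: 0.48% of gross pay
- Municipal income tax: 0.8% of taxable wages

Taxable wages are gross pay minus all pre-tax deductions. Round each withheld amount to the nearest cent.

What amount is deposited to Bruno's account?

$448.83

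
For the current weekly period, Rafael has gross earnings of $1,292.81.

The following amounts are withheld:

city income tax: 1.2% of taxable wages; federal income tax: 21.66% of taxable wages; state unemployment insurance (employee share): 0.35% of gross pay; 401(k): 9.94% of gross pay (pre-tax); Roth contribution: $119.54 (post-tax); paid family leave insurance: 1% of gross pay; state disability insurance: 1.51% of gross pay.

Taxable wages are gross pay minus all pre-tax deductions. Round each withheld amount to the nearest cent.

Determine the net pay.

$741.63

401(k): $1,292.81 × 0.0994 = $128.51
Taxable wages = $1,292.81 − $128.51 = $1,164.30
City income tax: $1,164.30 × 0.012 = $13.97
Federal income tax: $1,164.30 × 0.2166 = $252.19
State disability insurance: $1,292.81 × 0.0151 = $19.52
Paid family leave insurance: $1,292.81 × 0.01 = $12.93
State unemployment insurance (employee share): $1,292.81 × 0.0035 = $4.52
Roth contribution: $119.54
Total deductions = $128.51 + $13.97 + $252.19 + $19.52 + $12.93 + $4.52 + $119.54 = $551.18
Net pay = $1,292.81 − $551.18 = $741.63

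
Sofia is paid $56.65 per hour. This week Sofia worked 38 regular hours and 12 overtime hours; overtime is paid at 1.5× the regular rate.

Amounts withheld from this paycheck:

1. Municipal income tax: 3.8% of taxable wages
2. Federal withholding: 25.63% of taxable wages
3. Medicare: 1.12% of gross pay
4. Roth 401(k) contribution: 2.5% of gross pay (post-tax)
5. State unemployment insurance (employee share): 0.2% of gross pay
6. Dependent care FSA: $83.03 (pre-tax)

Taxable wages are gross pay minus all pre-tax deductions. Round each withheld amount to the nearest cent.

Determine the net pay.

Regular pay: 38 × $56.65 = $2152.70
Overtime pay: 12 × $56.65 × 1.5 = $1019.70
Gross pay = $2152.70 + $1019.70 = $3172.40
Dependent care FSA: $83.03
Taxable wages = $3172.40 − $83.03 = $3089.37
Federal withholding: $3089.37 × 0.2563 = $791.81
Municipal income tax: $3089.37 × 0.038 = $117.40
State unemployment insurance (employee share): $3172.40 × 0.002 = $6.34
Medicare: $3172.40 × 0.0112 = $35.53
Roth 401(k) contribution: $3172.40 × 0.025 = $79.31
Total deductions = $83.03 + $791.81 + $117.40 + $6.34 + $35.53 + $79.31 = $1113.42
Net pay = $3172.40 − $1113.42 = $2058.98

$2058.98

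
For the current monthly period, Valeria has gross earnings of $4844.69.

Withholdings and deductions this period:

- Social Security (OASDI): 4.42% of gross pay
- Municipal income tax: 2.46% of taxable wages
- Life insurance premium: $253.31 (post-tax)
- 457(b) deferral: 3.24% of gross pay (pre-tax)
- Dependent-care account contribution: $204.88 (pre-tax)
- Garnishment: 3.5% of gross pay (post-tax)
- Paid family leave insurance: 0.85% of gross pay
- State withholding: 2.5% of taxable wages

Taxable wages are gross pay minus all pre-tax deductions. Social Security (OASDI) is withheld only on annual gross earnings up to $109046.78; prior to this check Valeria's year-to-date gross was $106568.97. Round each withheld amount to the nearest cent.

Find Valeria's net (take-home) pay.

$3686.92

Dependent-care account contribution: $204.88
457(b) deferral: $4844.69 × 0.0324 = $156.97
Pre-tax total = $204.88 + $156.97 = $361.85
Taxable wages = $4844.69 − $361.85 = $4482.84
Municipal income tax: $4482.84 × 0.0246 = $110.28
State withholding: $4482.84 × 0.025 = $112.07
Paid family leave insurance: $4844.69 × 0.0085 = $41.18
Social Security (OASDI): only $109046.78 − $106568.97 = $2477.81 of this check is subject → $2477.81 × 0.0442 = $109.52
Life insurance premium: $253.31
Garnishment: $4844.69 × 0.035 = $169.56
Total deductions = $204.88 + $156.97 + $110.28 + $112.07 + $41.18 + $109.52 + $253.31 + $169.56 = $1157.77
Net pay = $4844.69 − $1157.77 = $3686.92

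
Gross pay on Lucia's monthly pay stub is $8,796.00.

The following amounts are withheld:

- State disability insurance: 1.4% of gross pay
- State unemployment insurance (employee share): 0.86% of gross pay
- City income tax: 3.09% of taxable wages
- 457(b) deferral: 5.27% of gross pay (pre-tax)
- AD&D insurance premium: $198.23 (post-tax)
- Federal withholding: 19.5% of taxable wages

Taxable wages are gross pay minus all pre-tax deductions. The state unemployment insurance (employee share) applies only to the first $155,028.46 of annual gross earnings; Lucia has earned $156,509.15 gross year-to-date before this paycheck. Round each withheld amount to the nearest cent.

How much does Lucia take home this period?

457(b) deferral: $8,796.00 × 0.0527 = $463.55
Taxable wages = $8,796.00 − $463.55 = $8,332.45
Federal withholding: $8,332.45 × 0.195 = $1,624.83
City income tax: $8,332.45 × 0.0309 = $257.47
State disability insurance: $8,796.00 × 0.014 = $123.14
State unemployment insurance (employee share): annual cap $155,028.46 already reached (YTD $156,509.15), so $0.00
AD&D insurance premium: $198.23
Total deductions = $463.55 + $1,624.83 + $257.47 + $123.14 + $0.00 + $198.23 = $2,667.22
Net pay = $8,796.00 − $2,667.22 = $6,128.78

$6,128.78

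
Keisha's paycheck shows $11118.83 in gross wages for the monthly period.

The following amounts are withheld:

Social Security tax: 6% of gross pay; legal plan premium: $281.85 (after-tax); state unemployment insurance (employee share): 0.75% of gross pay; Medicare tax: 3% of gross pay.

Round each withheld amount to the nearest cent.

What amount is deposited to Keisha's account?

$9752.90

Social Security tax: $11118.83 × 0.06 = $667.13
Medicare tax: $11118.83 × 0.03 = $333.56
State unemployment insurance (employee share): $11118.83 × 0.0075 = $83.39
Legal plan premium: $281.85
Total deductions = $667.13 + $333.56 + $83.39 + $281.85 = $1365.93
Net pay = $11118.83 − $1365.93 = $9752.90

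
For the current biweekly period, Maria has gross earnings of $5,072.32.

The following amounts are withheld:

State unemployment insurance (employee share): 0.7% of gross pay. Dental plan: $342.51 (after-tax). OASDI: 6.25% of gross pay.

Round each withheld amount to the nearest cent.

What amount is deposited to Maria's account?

$4,377.28

OASDI: $5,072.32 × 0.0625 = $317.02
State unemployment insurance (employee share): $5,072.32 × 0.007 = $35.51
Dental plan: $342.51
Total deductions = $317.02 + $35.51 + $342.51 = $695.04
Net pay = $5,072.32 − $695.04 = $4,377.28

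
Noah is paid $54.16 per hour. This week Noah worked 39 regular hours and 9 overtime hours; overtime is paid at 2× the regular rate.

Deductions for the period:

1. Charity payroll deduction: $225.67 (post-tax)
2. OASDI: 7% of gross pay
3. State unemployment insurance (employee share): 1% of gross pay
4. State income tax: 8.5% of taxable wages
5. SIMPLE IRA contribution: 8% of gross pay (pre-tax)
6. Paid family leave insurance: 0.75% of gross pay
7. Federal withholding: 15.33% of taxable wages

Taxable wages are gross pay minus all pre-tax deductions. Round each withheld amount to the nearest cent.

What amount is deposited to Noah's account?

$1667.56

Regular pay: 39 × $54.16 = $2112.24
Overtime pay: 9 × $54.16 × 2 = $974.88
Gross pay = $2112.24 + $974.88 = $3087.12
SIMPLE IRA contribution: $3087.12 × 0.08 = $246.97
Taxable wages = $3087.12 − $246.97 = $2840.15
State income tax: $2840.15 × 0.085 = $241.41
Federal withholding: $2840.15 × 0.1533 = $435.39
State unemployment insurance (employee share): $3087.12 × 0.01 = $30.87
OASDI: $3087.12 × 0.07 = $216.10
Paid family leave insurance: $3087.12 × 0.0075 = $23.15
Charity payroll deduction: $225.67
Total deductions = $246.97 + $241.41 + $435.39 + $30.87 + $216.10 + $23.15 + $225.67 = $1419.56
Net pay = $3087.12 − $1419.56 = $1667.56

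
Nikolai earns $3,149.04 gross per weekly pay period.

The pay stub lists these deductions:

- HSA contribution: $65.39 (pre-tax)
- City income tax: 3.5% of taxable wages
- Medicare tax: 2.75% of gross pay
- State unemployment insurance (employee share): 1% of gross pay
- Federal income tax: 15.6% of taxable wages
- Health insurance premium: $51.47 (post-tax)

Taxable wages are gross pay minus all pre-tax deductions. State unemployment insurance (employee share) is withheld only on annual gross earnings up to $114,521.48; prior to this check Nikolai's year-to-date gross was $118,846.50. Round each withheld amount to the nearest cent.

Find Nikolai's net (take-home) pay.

$2,356.60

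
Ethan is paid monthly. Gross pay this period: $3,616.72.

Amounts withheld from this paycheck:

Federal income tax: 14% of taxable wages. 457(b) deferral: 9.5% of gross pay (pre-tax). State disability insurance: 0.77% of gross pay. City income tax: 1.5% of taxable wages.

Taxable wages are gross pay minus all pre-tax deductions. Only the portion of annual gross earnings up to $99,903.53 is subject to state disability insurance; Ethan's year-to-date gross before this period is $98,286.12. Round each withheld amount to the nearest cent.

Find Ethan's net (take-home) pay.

457(b) deferral: $3,616.72 × 0.095 = $343.59
Taxable wages = $3,616.72 − $343.59 = $3,273.13
Federal income tax: $3,273.13 × 0.14 = $458.24
City income tax: $3,273.13 × 0.015 = $49.10
State disability insurance: only $99,903.53 − $98,286.12 = $1,617.41 of this check is subject → $1,617.41 × 0.0077 = $12.45
Total deductions = $343.59 + $458.24 + $49.10 + $12.45 = $863.38
Net pay = $3,616.72 − $863.38 = $2,753.34

$2,753.34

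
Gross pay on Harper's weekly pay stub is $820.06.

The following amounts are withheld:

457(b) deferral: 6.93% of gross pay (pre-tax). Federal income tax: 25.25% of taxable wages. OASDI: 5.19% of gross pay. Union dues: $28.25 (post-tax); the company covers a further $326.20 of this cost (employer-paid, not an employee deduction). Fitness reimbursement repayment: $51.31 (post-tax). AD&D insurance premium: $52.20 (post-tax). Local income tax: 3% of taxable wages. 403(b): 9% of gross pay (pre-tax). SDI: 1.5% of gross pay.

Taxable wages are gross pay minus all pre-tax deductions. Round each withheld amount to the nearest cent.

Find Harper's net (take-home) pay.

457(b) deferral: $820.06 × 0.0693 = $56.83
403(b): $820.06 × 0.09 = $73.81
Pre-tax total = $56.83 + $73.81 = $130.64
Taxable wages = $820.06 − $130.64 = $689.42
Local income tax: $689.42 × 0.03 = $20.68
Federal income tax: $689.42 × 0.2525 = $174.08
SDI: $820.06 × 0.015 = $12.30
OASDI: $820.06 × 0.0519 = $42.56
AD&D insurance premium: $52.20
Union dues: $28.25
Fitness reimbursement repayment: $51.31
(Employer's $326.20 toward union dues is not withheld from the employee.)
Total deductions = $56.83 + $73.81 + $20.68 + $174.08 + $12.30 + $42.56 + $52.20 + $28.25 + $51.31 = $512.02
Net pay = $820.06 − $512.02 = $308.04

$308.04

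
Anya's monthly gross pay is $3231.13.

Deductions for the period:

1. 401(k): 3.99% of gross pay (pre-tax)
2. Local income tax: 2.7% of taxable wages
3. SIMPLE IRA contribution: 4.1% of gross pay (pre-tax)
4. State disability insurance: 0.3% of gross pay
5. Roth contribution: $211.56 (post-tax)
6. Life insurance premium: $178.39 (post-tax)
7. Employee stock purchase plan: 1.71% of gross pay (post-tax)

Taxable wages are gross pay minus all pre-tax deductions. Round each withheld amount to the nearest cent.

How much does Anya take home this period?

$2434.66

401(k): $3231.13 × 0.0399 = $128.92
SIMPLE IRA contribution: $3231.13 × 0.041 = $132.48
Pre-tax total = $128.92 + $132.48 = $261.40
Taxable wages = $3231.13 − $261.40 = $2969.73
Local income tax: $2969.73 × 0.027 = $80.18
State disability insurance: $3231.13 × 0.003 = $9.69
Employee stock purchase plan: $3231.13 × 0.0171 = $55.25
Roth contribution: $211.56
Life insurance premium: $178.39
Total deductions = $128.92 + $132.48 + $80.18 + $9.69 + $55.25 + $211.56 + $178.39 = $796.47
Net pay = $3231.13 − $796.47 = $2434.66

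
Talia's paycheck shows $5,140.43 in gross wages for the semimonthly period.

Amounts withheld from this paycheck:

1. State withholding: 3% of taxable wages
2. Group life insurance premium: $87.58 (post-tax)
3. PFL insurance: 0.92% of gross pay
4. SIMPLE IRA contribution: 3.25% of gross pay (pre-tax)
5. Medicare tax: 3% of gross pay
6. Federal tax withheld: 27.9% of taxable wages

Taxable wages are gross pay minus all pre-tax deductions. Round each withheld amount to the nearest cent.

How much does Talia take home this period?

SIMPLE IRA contribution: $5,140.43 × 0.0325 = $167.06
Taxable wages = $5,140.43 − $167.06 = $4,973.37
State withholding: $4,973.37 × 0.03 = $149.20
Federal tax withheld: $4,973.37 × 0.279 = $1,387.57
PFL insurance: $5,140.43 × 0.0092 = $47.29
Medicare tax: $5,140.43 × 0.03 = $154.21
Group life insurance premium: $87.58
Total deductions = $167.06 + $149.20 + $1,387.57 + $47.29 + $154.21 + $87.58 = $1,992.91
Net pay = $5,140.43 − $1,992.91 = $3,147.52

$3,147.52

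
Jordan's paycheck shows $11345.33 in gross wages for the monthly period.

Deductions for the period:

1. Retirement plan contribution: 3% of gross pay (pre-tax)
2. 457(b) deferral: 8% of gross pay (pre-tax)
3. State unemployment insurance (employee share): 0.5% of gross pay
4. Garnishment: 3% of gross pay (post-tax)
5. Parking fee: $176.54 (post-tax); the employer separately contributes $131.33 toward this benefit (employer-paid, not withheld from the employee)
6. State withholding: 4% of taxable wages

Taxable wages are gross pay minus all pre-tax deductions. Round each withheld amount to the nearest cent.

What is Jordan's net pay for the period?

Retirement plan contribution: $11345.33 × 0.03 = $340.36
457(b) deferral: $11345.33 × 0.08 = $907.63
Pre-tax total = $340.36 + $907.63 = $1247.99
Taxable wages = $11345.33 − $1247.99 = $10097.34
State withholding: $10097.34 × 0.04 = $403.89
State unemployment insurance (employee share): $11345.33 × 0.005 = $56.73
Garnishment: $11345.33 × 0.03 = $340.36
Parking fee: $176.54
(Employer's $131.33 toward parking fee is not withheld from the employee.)
Total deductions = $340.36 + $907.63 + $403.89 + $56.73 + $340.36 + $176.54 = $2225.51
Net pay = $11345.33 − $2225.51 = $9119.82

$9119.82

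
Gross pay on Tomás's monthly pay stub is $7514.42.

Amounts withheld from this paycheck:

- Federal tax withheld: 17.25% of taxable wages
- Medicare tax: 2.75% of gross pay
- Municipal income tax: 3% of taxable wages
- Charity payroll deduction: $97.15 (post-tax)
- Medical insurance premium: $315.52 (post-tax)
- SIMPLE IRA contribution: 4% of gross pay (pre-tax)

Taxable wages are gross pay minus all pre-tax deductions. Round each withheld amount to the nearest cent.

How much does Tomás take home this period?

$5133.71

SIMPLE IRA contribution: $7514.42 × 0.04 = $300.58
Taxable wages = $7514.42 − $300.58 = $7213.84
Federal tax withheld: $7213.84 × 0.1725 = $1244.39
Municipal income tax: $7213.84 × 0.03 = $216.42
Medicare tax: $7514.42 × 0.0275 = $206.65
Charity payroll deduction: $97.15
Medical insurance premium: $315.52
Total deductions = $300.58 + $1244.39 + $216.42 + $206.65 + $97.15 + $315.52 = $2380.71
Net pay = $7514.42 − $2380.71 = $5133.71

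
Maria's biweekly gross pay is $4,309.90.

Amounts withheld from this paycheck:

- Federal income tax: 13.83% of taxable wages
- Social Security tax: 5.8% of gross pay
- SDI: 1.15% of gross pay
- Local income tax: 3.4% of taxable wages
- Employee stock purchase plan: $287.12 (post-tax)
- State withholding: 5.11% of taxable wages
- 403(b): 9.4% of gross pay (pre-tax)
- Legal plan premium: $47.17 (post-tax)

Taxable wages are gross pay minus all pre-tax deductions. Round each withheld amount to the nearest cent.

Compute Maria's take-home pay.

403(b): $4,309.90 × 0.094 = $405.13
Taxable wages = $4,309.90 − $405.13 = $3,904.77
Local income tax: $3,904.77 × 0.034 = $132.76
State withholding: $3,904.77 × 0.0511 = $199.53
Federal income tax: $3,904.77 × 0.1383 = $540.03
Social Security tax: $4,309.90 × 0.058 = $249.97
SDI: $4,309.90 × 0.0115 = $49.56
Employee stock purchase plan: $287.12
Legal plan premium: $47.17
Total deductions = $405.13 + $132.76 + $199.53 + $540.03 + $249.97 + $49.56 + $287.12 + $47.17 = $1,911.27
Net pay = $4,309.90 − $1,911.27 = $2,398.63

$2,398.63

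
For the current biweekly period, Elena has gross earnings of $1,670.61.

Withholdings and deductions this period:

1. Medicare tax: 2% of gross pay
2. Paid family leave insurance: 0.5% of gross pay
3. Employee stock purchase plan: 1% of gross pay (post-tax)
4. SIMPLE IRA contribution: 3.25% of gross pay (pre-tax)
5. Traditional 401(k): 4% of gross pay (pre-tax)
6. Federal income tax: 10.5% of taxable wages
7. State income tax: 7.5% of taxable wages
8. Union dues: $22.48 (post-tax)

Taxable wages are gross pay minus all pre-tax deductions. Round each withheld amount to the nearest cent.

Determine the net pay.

$1,189.64

SIMPLE IRA contribution: $1,670.61 × 0.0325 = $54.29
Traditional 401(k): $1,670.61 × 0.04 = $66.82
Pre-tax total = $54.29 + $66.82 = $121.11
Taxable wages = $1,670.61 − $121.11 = $1,549.50
Federal income tax: $1,549.50 × 0.105 = $162.70
State income tax: $1,549.50 × 0.075 = $116.21
Medicare tax: $1,670.61 × 0.02 = $33.41
Paid family leave insurance: $1,670.61 × 0.005 = $8.35
Employee stock purchase plan: $1,670.61 × 0.01 = $16.71
Union dues: $22.48
Total deductions = $54.29 + $66.82 + $162.70 + $116.21 + $33.41 + $8.35 + $16.71 + $22.48 = $480.97
Net pay = $1,670.61 − $480.97 = $1,189.64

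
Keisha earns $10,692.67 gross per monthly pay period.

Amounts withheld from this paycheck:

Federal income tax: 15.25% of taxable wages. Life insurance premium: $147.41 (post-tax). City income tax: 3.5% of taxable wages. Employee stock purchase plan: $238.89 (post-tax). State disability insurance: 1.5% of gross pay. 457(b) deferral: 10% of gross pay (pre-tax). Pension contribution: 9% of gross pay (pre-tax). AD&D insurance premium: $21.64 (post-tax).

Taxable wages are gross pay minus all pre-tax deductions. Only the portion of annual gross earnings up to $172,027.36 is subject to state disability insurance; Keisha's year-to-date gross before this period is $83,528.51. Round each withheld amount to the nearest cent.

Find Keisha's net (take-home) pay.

457(b) deferral: $10,692.67 × 0.1 = $1,069.27
Pension contribution: $10,692.67 × 0.09 = $962.34
Pre-tax total = $1,069.27 + $962.34 = $2,031.61
Taxable wages = $10,692.67 − $2,031.61 = $8,661.06
City income tax: $8,661.06 × 0.035 = $303.14
Federal income tax: $8,661.06 × 0.1525 = $1,320.81
State disability insurance: cap not yet reached, full $10,692.67 is subject → $10,692.67 × 0.015 = $160.39
Employee stock purchase plan: $238.89
AD&D insurance premium: $21.64
Life insurance premium: $147.41
Total deductions = $1,069.27 + $962.34 + $303.14 + $1,320.81 + $160.39 + $238.89 + $21.64 + $147.41 = $4,223.89
Net pay = $10,692.67 − $4,223.89 = $6,468.78

$6,468.78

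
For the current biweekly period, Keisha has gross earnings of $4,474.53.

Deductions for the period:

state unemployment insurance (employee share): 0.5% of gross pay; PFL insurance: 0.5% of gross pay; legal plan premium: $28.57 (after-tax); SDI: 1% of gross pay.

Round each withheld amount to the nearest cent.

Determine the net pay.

$4,356.47

SDI: $4,474.53 × 0.01 = $44.75
State unemployment insurance (employee share): $4,474.53 × 0.005 = $22.37
PFL insurance: $4,474.53 × 0.005 = $22.37
Legal plan premium: $28.57
Total deductions = $44.75 + $22.37 + $22.37 + $28.57 = $118.06
Net pay = $4,474.53 − $118.06 = $4,356.47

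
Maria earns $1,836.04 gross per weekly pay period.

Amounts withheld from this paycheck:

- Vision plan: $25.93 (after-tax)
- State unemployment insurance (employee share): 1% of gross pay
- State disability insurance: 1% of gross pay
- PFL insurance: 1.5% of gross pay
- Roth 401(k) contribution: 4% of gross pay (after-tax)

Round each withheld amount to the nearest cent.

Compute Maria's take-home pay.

PFL insurance: $1,836.04 × 0.015 = $27.54
State unemployment insurance (employee share): $1,836.04 × 0.01 = $18.36
State disability insurance: $1,836.04 × 0.01 = $18.36
Vision plan: $25.93
Roth 401(k) contribution: $1,836.04 × 0.04 = $73.44
Total deductions = $27.54 + $18.36 + $18.36 + $25.93 + $73.44 = $163.63
Net pay = $1,836.04 − $163.63 = $1,672.41

$1,672.41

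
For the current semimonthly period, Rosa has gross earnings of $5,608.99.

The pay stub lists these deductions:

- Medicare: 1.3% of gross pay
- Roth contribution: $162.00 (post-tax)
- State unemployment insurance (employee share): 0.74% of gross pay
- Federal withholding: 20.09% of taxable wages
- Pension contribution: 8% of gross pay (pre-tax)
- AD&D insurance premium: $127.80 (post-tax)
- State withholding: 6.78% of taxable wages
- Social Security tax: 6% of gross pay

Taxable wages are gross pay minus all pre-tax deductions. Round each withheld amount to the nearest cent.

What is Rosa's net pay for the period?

$3,032.93

Pension contribution: $5,608.99 × 0.08 = $448.72
Taxable wages = $5,608.99 − $448.72 = $5,160.27
Federal withholding: $5,160.27 × 0.2009 = $1,036.70
State withholding: $5,160.27 × 0.0678 = $349.87
State unemployment insurance (employee share): $5,608.99 × 0.0074 = $41.51
Medicare: $5,608.99 × 0.013 = $72.92
Social Security tax: $5,608.99 × 0.06 = $336.54
AD&D insurance premium: $127.80
Roth contribution: $162.00
Total deductions = $448.72 + $1,036.70 + $349.87 + $41.51 + $72.92 + $336.54 + $127.80 + $162.00 = $2,576.06
Net pay = $5,608.99 − $2,576.06 = $3,032.93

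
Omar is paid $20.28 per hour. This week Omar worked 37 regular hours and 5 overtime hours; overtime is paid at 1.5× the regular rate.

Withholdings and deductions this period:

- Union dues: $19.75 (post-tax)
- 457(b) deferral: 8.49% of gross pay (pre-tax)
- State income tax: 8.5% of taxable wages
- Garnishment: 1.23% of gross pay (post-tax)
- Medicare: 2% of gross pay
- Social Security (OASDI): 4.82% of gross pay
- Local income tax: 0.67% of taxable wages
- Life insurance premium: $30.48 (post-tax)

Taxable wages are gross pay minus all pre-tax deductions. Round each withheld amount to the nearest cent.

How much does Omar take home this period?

Regular pay: 37 × $20.28 = $750.36
Overtime pay: 5 × $20.28 × 1.5 = $152.10
Gross pay = $750.36 + $152.10 = $902.46
457(b) deferral: $902.46 × 0.0849 = $76.62
Taxable wages = $902.46 − $76.62 = $825.84
State income tax: $825.84 × 0.085 = $70.20
Local income tax: $825.84 × 0.0067 = $5.53
Social Security (OASDI): $902.46 × 0.0482 = $43.50
Medicare: $902.46 × 0.02 = $18.05
Union dues: $19.75
Garnishment: $902.46 × 0.0123 = $11.10
Life insurance premium: $30.48
Total deductions = $76.62 + $70.20 + $5.53 + $43.50 + $18.05 + $19.75 + $11.10 + $30.48 = $275.23
Net pay = $902.46 − $275.23 = $627.23

$627.23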